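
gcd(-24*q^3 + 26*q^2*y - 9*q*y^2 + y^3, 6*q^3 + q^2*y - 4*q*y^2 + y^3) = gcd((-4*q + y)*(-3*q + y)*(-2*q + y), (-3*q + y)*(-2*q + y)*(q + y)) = 6*q^2 - 5*q*y + y^2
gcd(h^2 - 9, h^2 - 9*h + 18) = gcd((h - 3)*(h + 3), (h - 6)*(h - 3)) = h - 3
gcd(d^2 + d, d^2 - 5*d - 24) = 1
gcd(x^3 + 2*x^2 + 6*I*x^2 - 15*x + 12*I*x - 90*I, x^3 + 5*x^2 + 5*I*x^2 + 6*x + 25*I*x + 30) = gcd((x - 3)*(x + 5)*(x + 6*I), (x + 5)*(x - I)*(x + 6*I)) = x^2 + x*(5 + 6*I) + 30*I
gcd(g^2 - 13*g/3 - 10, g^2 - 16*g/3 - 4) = g - 6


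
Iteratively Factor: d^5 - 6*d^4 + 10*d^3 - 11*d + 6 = (d - 2)*(d^4 - 4*d^3 + 2*d^2 + 4*d - 3) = (d - 2)*(d + 1)*(d^3 - 5*d^2 + 7*d - 3) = (d - 2)*(d - 1)*(d + 1)*(d^2 - 4*d + 3) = (d - 3)*(d - 2)*(d - 1)*(d + 1)*(d - 1)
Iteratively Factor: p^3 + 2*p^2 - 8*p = (p)*(p^2 + 2*p - 8) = p*(p + 4)*(p - 2)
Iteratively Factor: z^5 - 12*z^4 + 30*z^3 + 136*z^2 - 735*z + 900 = (z - 5)*(z^4 - 7*z^3 - 5*z^2 + 111*z - 180) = (z - 5)*(z + 4)*(z^3 - 11*z^2 + 39*z - 45) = (z - 5)^2*(z + 4)*(z^2 - 6*z + 9) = (z - 5)^2*(z - 3)*(z + 4)*(z - 3)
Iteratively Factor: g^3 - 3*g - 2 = (g - 2)*(g^2 + 2*g + 1) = (g - 2)*(g + 1)*(g + 1)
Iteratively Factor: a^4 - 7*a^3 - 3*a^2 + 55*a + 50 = (a - 5)*(a^3 - 2*a^2 - 13*a - 10) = (a - 5)^2*(a^2 + 3*a + 2) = (a - 5)^2*(a + 2)*(a + 1)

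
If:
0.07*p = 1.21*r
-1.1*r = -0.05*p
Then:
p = 0.00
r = 0.00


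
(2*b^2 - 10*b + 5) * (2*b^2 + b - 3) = 4*b^4 - 18*b^3 - 6*b^2 + 35*b - 15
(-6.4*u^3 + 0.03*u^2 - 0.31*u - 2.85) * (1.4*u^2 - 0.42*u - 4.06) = -8.96*u^5 + 2.73*u^4 + 25.5374*u^3 - 3.9816*u^2 + 2.4556*u + 11.571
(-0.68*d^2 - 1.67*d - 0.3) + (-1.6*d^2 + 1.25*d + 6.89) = -2.28*d^2 - 0.42*d + 6.59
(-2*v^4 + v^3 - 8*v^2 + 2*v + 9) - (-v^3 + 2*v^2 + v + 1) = -2*v^4 + 2*v^3 - 10*v^2 + v + 8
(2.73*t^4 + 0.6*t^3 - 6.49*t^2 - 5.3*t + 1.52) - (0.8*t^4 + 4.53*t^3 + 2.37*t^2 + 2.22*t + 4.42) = 1.93*t^4 - 3.93*t^3 - 8.86*t^2 - 7.52*t - 2.9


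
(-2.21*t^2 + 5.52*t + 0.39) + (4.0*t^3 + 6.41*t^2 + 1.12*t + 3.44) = 4.0*t^3 + 4.2*t^2 + 6.64*t + 3.83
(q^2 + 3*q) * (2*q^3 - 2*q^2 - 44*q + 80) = 2*q^5 + 4*q^4 - 50*q^3 - 52*q^2 + 240*q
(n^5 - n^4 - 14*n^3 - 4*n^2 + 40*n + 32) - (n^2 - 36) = n^5 - n^4 - 14*n^3 - 5*n^2 + 40*n + 68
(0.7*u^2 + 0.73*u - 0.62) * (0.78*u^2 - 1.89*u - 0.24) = 0.546*u^4 - 0.7536*u^3 - 2.0313*u^2 + 0.9966*u + 0.1488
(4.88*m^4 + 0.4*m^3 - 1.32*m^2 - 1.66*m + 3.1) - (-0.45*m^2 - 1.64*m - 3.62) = 4.88*m^4 + 0.4*m^3 - 0.87*m^2 - 0.02*m + 6.72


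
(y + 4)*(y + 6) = y^2 + 10*y + 24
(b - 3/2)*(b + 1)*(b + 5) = b^3 + 9*b^2/2 - 4*b - 15/2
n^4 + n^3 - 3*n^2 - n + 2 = (n - 1)^2*(n + 1)*(n + 2)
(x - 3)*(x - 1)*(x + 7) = x^3 + 3*x^2 - 25*x + 21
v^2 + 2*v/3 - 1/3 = (v - 1/3)*(v + 1)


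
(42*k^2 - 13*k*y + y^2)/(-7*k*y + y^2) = (-6*k + y)/y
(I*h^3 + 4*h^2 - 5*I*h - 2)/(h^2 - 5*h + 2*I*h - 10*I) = (I*h^3 + 4*h^2 - 5*I*h - 2)/(h^2 + h*(-5 + 2*I) - 10*I)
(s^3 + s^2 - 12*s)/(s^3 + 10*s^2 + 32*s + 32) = s*(s - 3)/(s^2 + 6*s + 8)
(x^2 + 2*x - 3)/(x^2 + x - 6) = (x - 1)/(x - 2)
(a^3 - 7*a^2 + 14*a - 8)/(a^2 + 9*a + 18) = (a^3 - 7*a^2 + 14*a - 8)/(a^2 + 9*a + 18)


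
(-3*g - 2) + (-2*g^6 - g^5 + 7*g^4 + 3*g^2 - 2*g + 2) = -2*g^6 - g^5 + 7*g^4 + 3*g^2 - 5*g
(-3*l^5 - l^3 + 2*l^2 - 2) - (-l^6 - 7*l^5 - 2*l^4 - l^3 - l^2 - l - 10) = l^6 + 4*l^5 + 2*l^4 + 3*l^2 + l + 8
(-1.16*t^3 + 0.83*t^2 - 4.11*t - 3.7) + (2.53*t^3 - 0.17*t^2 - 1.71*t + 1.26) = 1.37*t^3 + 0.66*t^2 - 5.82*t - 2.44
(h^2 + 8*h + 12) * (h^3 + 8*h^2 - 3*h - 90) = h^5 + 16*h^4 + 73*h^3 - 18*h^2 - 756*h - 1080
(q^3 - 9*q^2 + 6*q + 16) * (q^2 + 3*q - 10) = q^5 - 6*q^4 - 31*q^3 + 124*q^2 - 12*q - 160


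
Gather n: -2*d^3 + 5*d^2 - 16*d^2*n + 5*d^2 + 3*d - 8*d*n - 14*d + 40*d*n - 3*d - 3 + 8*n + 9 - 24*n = -2*d^3 + 10*d^2 - 14*d + n*(-16*d^2 + 32*d - 16) + 6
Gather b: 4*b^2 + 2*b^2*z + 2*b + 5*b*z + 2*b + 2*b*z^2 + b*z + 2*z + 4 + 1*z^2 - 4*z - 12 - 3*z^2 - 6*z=b^2*(2*z + 4) + b*(2*z^2 + 6*z + 4) - 2*z^2 - 8*z - 8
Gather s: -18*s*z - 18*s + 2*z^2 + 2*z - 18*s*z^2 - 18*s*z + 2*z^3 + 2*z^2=s*(-18*z^2 - 36*z - 18) + 2*z^3 + 4*z^2 + 2*z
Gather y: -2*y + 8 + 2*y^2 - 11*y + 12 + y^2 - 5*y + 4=3*y^2 - 18*y + 24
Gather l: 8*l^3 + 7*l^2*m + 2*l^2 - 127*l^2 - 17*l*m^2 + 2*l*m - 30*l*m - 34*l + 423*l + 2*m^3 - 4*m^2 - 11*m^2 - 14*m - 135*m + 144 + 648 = 8*l^3 + l^2*(7*m - 125) + l*(-17*m^2 - 28*m + 389) + 2*m^3 - 15*m^2 - 149*m + 792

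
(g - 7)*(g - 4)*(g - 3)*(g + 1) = g^4 - 13*g^3 + 47*g^2 - 23*g - 84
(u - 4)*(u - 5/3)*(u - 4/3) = u^3 - 7*u^2 + 128*u/9 - 80/9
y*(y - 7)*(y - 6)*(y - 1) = y^4 - 14*y^3 + 55*y^2 - 42*y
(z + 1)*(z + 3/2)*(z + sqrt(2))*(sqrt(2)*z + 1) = sqrt(2)*z^4 + 3*z^3 + 5*sqrt(2)*z^3/2 + 5*sqrt(2)*z^2/2 + 15*z^2/2 + 5*sqrt(2)*z/2 + 9*z/2 + 3*sqrt(2)/2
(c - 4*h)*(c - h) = c^2 - 5*c*h + 4*h^2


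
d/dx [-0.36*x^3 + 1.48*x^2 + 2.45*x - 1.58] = -1.08*x^2 + 2.96*x + 2.45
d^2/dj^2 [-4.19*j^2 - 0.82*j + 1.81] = -8.38000000000000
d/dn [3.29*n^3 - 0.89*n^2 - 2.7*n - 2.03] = 9.87*n^2 - 1.78*n - 2.7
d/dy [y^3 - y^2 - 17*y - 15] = 3*y^2 - 2*y - 17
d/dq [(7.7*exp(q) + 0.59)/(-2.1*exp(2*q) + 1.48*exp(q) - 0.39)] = (16.17*exp(2*q) + 2.478*exp(q) - 3.8762)*exp(q)/(4.41*exp(4*q) - 6.216*exp(3*q) + 3.8284*exp(2*q) - 1.1544*exp(q) + 0.1521)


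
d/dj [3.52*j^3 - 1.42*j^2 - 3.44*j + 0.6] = 10.56*j^2 - 2.84*j - 3.44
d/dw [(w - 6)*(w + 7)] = 2*w + 1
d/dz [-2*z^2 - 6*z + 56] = -4*z - 6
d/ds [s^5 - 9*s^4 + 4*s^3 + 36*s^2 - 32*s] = 5*s^4 - 36*s^3 + 12*s^2 + 72*s - 32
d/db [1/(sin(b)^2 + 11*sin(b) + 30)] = -(2*sin(b) + 11)*cos(b)/(sin(b)^2 + 11*sin(b) + 30)^2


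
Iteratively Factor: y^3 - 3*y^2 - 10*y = (y)*(y^2 - 3*y - 10) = y*(y - 5)*(y + 2)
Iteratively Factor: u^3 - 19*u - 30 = (u + 2)*(u^2 - 2*u - 15) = (u + 2)*(u + 3)*(u - 5)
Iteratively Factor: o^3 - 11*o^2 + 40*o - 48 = (o - 4)*(o^2 - 7*o + 12) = (o - 4)^2*(o - 3)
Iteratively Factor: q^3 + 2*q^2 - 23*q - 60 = (q - 5)*(q^2 + 7*q + 12) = (q - 5)*(q + 4)*(q + 3)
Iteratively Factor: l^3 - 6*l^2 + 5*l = (l - 5)*(l^2 - l) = l*(l - 5)*(l - 1)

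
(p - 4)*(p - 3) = p^2 - 7*p + 12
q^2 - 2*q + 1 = (q - 1)^2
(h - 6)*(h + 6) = h^2 - 36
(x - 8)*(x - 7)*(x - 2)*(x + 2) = x^4 - 15*x^3 + 52*x^2 + 60*x - 224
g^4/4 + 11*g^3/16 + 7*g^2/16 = g^2*(g/4 + 1/4)*(g + 7/4)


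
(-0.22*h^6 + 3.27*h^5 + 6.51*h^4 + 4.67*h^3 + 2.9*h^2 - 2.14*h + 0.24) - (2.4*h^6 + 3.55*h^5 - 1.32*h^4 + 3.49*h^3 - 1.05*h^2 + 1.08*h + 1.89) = -2.62*h^6 - 0.28*h^5 + 7.83*h^4 + 1.18*h^3 + 3.95*h^2 - 3.22*h - 1.65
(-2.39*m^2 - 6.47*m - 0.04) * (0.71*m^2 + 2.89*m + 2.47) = -1.6969*m^4 - 11.5008*m^3 - 24.63*m^2 - 16.0965*m - 0.0988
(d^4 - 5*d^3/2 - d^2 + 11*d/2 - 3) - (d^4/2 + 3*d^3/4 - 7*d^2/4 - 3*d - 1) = d^4/2 - 13*d^3/4 + 3*d^2/4 + 17*d/2 - 2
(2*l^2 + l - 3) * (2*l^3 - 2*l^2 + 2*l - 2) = 4*l^5 - 2*l^4 - 4*l^3 + 4*l^2 - 8*l + 6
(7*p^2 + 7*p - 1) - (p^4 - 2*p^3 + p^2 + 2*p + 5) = -p^4 + 2*p^3 + 6*p^2 + 5*p - 6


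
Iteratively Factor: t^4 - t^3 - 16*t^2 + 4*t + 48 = (t + 2)*(t^3 - 3*t^2 - 10*t + 24) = (t + 2)*(t + 3)*(t^2 - 6*t + 8) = (t - 2)*(t + 2)*(t + 3)*(t - 4)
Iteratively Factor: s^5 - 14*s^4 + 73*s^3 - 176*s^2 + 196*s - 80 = (s - 2)*(s^4 - 12*s^3 + 49*s^2 - 78*s + 40) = (s - 2)*(s - 1)*(s^3 - 11*s^2 + 38*s - 40) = (s - 4)*(s - 2)*(s - 1)*(s^2 - 7*s + 10) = (s - 5)*(s - 4)*(s - 2)*(s - 1)*(s - 2)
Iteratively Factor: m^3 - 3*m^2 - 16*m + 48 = (m - 3)*(m^2 - 16) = (m - 3)*(m + 4)*(m - 4)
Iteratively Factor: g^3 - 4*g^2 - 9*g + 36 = (g - 4)*(g^2 - 9) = (g - 4)*(g + 3)*(g - 3)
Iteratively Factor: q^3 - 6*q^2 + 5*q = (q)*(q^2 - 6*q + 5) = q*(q - 5)*(q - 1)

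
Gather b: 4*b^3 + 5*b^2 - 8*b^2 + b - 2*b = 4*b^3 - 3*b^2 - b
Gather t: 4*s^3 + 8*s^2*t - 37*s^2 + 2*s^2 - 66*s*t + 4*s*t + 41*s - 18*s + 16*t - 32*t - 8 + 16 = 4*s^3 - 35*s^2 + 23*s + t*(8*s^2 - 62*s - 16) + 8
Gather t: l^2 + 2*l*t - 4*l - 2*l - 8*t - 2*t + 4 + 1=l^2 - 6*l + t*(2*l - 10) + 5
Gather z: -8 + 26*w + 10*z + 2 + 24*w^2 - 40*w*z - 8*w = 24*w^2 + 18*w + z*(10 - 40*w) - 6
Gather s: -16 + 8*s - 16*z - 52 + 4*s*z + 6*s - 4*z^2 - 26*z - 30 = s*(4*z + 14) - 4*z^2 - 42*z - 98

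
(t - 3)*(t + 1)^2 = t^3 - t^2 - 5*t - 3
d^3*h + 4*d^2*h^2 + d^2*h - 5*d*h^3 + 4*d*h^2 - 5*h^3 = (d - h)*(d + 5*h)*(d*h + h)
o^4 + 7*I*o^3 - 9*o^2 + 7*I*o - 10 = (o - I)*(o + I)*(o + 2*I)*(o + 5*I)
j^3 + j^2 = j^2*(j + 1)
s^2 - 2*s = s*(s - 2)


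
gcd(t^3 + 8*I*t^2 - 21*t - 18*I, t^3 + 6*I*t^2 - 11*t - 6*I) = t^2 + 5*I*t - 6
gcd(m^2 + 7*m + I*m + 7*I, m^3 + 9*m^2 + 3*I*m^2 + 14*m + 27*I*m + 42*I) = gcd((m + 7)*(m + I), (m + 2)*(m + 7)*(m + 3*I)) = m + 7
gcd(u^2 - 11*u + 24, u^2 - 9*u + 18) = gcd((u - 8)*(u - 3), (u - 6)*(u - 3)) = u - 3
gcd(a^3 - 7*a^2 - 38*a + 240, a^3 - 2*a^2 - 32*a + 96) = a + 6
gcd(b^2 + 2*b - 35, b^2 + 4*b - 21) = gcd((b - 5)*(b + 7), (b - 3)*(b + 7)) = b + 7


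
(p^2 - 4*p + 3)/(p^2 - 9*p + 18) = (p - 1)/(p - 6)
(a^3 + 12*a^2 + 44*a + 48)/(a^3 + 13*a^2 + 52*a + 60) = (a + 4)/(a + 5)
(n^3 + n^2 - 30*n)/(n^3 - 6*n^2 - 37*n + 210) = n/(n - 7)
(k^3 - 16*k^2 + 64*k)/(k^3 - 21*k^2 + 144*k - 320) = k/(k - 5)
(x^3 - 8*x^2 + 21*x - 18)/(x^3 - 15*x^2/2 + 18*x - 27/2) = 2*(x - 2)/(2*x - 3)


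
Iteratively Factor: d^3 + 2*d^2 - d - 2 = (d + 1)*(d^2 + d - 2) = (d + 1)*(d + 2)*(d - 1)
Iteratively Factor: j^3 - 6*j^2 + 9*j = (j - 3)*(j^2 - 3*j) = j*(j - 3)*(j - 3)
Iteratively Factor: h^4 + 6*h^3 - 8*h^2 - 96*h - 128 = (h + 4)*(h^3 + 2*h^2 - 16*h - 32) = (h + 2)*(h + 4)*(h^2 - 16) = (h - 4)*(h + 2)*(h + 4)*(h + 4)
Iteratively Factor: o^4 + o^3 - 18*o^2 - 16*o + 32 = (o + 2)*(o^3 - o^2 - 16*o + 16) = (o - 1)*(o + 2)*(o^2 - 16) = (o - 4)*(o - 1)*(o + 2)*(o + 4)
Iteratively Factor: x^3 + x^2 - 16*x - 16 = (x - 4)*(x^2 + 5*x + 4) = (x - 4)*(x + 4)*(x + 1)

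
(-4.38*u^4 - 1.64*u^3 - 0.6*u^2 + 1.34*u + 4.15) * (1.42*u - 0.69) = -6.2196*u^5 + 0.6934*u^4 + 0.2796*u^3 + 2.3168*u^2 + 4.9684*u - 2.8635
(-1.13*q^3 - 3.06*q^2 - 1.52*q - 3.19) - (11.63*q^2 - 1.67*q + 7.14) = -1.13*q^3 - 14.69*q^2 + 0.15*q - 10.33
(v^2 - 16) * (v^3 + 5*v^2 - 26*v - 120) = v^5 + 5*v^4 - 42*v^3 - 200*v^2 + 416*v + 1920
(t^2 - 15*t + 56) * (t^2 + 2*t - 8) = t^4 - 13*t^3 + 18*t^2 + 232*t - 448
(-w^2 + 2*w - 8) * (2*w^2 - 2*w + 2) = -2*w^4 + 6*w^3 - 22*w^2 + 20*w - 16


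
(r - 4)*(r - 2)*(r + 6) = r^3 - 28*r + 48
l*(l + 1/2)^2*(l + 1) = l^4 + 2*l^3 + 5*l^2/4 + l/4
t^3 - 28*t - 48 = (t - 6)*(t + 2)*(t + 4)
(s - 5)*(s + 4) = s^2 - s - 20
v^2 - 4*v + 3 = (v - 3)*(v - 1)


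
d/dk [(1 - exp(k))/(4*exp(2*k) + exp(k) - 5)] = 4*exp(k)/(16*exp(2*k) + 40*exp(k) + 25)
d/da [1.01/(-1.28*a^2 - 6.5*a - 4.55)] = (2.5856*a + 6.565)/(1.28*a^2 + 6.5*a + 4.55)^2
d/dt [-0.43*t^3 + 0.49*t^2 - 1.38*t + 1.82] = -1.29*t^2 + 0.98*t - 1.38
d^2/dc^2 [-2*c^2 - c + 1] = -4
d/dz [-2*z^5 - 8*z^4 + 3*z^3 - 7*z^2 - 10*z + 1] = -10*z^4 - 32*z^3 + 9*z^2 - 14*z - 10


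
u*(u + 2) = u^2 + 2*u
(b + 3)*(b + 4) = b^2 + 7*b + 12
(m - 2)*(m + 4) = m^2 + 2*m - 8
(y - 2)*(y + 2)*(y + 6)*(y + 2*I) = y^4 + 6*y^3 + 2*I*y^3 - 4*y^2 + 12*I*y^2 - 24*y - 8*I*y - 48*I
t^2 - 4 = (t - 2)*(t + 2)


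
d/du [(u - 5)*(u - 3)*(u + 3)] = 3*u^2 - 10*u - 9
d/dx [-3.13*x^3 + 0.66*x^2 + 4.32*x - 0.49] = -9.39*x^2 + 1.32*x + 4.32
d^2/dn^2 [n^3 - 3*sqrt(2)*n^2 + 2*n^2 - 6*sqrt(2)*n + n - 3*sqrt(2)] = 6*n - 6*sqrt(2) + 4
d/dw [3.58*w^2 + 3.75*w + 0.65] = 7.16*w + 3.75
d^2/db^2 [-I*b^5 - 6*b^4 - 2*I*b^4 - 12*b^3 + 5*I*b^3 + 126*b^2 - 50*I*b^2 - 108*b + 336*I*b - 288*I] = -20*I*b^3 + b^2*(-72 - 24*I) + b*(-72 + 30*I) + 252 - 100*I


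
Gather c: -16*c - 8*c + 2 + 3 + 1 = 6 - 24*c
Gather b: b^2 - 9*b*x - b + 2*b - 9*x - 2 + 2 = b^2 + b*(1 - 9*x) - 9*x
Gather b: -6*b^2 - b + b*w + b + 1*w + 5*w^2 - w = -6*b^2 + b*w + 5*w^2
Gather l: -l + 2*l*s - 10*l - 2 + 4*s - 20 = l*(2*s - 11) + 4*s - 22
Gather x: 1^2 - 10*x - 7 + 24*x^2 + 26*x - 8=24*x^2 + 16*x - 14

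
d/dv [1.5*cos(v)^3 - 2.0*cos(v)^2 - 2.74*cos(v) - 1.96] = (-4.5*cos(v)^2 + 4.0*cos(v) + 2.74)*sin(v)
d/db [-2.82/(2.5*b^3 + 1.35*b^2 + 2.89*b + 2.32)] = (21.15*b^2 + 7.614*b + 8.1498)/(2.5*b^3 + 1.35*b^2 + 2.89*b + 2.32)^2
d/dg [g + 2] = 1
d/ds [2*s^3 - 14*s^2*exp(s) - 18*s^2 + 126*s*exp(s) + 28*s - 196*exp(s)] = -14*s^2*exp(s) + 6*s^2 + 98*s*exp(s) - 36*s - 70*exp(s) + 28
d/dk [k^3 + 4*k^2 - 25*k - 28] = 3*k^2 + 8*k - 25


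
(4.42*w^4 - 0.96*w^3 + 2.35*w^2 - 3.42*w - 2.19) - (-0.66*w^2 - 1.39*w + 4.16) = 4.42*w^4 - 0.96*w^3 + 3.01*w^2 - 2.03*w - 6.35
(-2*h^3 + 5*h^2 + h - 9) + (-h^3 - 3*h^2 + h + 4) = -3*h^3 + 2*h^2 + 2*h - 5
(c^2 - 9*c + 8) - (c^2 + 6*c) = 8 - 15*c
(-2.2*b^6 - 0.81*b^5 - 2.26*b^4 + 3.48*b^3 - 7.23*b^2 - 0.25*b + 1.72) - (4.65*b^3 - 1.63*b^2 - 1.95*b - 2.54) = -2.2*b^6 - 0.81*b^5 - 2.26*b^4 - 1.17*b^3 - 5.6*b^2 + 1.7*b + 4.26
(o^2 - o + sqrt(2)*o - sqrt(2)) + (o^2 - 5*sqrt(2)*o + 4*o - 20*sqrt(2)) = 2*o^2 - 4*sqrt(2)*o + 3*o - 21*sqrt(2)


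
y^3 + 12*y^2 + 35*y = y*(y + 5)*(y + 7)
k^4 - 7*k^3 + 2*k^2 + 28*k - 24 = (k - 6)*(k - 2)*(k - 1)*(k + 2)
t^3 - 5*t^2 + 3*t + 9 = (t - 3)^2*(t + 1)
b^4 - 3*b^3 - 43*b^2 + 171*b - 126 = (b - 6)*(b - 3)*(b - 1)*(b + 7)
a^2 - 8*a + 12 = (a - 6)*(a - 2)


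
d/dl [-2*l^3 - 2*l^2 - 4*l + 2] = -6*l^2 - 4*l - 4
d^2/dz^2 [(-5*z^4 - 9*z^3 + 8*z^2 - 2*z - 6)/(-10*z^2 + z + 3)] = 2*(500*z^6 - 150*z^5 - 435*z^4 + 519*z^3 + 1431*z^2 + 243*z + 108)/(1000*z^6 - 300*z^5 - 870*z^4 + 179*z^3 + 261*z^2 - 27*z - 27)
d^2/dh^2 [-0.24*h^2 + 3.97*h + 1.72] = -0.480000000000000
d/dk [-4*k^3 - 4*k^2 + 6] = 4*k*(-3*k - 2)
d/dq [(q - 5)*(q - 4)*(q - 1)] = 3*q^2 - 20*q + 29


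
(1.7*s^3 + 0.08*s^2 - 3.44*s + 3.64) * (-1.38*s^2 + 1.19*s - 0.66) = -2.346*s^5 + 1.9126*s^4 + 3.7204*s^3 - 9.1696*s^2 + 6.602*s - 2.4024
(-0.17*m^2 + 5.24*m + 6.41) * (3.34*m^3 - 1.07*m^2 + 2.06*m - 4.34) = -0.5678*m^5 + 17.6835*m^4 + 15.4524*m^3 + 4.6735*m^2 - 9.537*m - 27.8194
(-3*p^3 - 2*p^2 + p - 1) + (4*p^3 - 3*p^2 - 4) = p^3 - 5*p^2 + p - 5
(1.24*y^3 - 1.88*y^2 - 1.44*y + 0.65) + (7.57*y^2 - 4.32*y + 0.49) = 1.24*y^3 + 5.69*y^2 - 5.76*y + 1.14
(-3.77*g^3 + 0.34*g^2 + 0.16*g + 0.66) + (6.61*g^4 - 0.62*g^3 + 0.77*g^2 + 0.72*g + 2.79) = 6.61*g^4 - 4.39*g^3 + 1.11*g^2 + 0.88*g + 3.45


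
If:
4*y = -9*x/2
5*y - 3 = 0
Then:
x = -8/15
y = 3/5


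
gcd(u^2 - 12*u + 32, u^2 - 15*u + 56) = u - 8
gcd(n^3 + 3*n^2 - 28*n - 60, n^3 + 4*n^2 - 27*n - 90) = n^2 + n - 30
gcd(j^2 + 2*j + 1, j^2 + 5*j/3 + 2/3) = j + 1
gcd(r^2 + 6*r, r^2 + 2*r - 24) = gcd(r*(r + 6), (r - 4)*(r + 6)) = r + 6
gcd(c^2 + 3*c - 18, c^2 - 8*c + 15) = c - 3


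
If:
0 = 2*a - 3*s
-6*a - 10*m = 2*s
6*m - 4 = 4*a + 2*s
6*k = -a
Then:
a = -30/73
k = 5/73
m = 22/73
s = -20/73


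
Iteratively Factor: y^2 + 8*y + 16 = (y + 4)*(y + 4)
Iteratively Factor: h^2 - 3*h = (h)*(h - 3)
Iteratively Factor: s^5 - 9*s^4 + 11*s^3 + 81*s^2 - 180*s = (s)*(s^4 - 9*s^3 + 11*s^2 + 81*s - 180) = s*(s + 3)*(s^3 - 12*s^2 + 47*s - 60) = s*(s - 3)*(s + 3)*(s^2 - 9*s + 20) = s*(s - 5)*(s - 3)*(s + 3)*(s - 4)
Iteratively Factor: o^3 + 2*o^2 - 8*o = (o + 4)*(o^2 - 2*o) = o*(o + 4)*(o - 2)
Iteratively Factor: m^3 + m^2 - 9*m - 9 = (m + 3)*(m^2 - 2*m - 3) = (m - 3)*(m + 3)*(m + 1)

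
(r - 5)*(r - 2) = r^2 - 7*r + 10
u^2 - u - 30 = (u - 6)*(u + 5)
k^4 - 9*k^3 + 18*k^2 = k^2*(k - 6)*(k - 3)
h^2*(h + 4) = h^3 + 4*h^2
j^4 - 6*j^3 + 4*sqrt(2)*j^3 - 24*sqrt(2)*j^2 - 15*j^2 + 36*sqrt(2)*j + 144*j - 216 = (j - 3)^2*(j - 2*sqrt(2))*(j + 6*sqrt(2))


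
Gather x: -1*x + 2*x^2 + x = 2*x^2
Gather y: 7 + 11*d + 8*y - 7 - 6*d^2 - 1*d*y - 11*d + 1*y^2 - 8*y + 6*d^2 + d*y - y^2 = 0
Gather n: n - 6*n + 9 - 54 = -5*n - 45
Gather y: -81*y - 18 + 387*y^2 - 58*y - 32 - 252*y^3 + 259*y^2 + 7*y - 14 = -252*y^3 + 646*y^2 - 132*y - 64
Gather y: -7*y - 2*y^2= -2*y^2 - 7*y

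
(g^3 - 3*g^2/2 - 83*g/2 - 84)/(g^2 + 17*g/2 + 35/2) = (g^2 - 5*g - 24)/(g + 5)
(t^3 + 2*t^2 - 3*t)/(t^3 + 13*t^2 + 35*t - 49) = t*(t + 3)/(t^2 + 14*t + 49)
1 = 1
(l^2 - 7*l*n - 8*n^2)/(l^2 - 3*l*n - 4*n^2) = (l - 8*n)/(l - 4*n)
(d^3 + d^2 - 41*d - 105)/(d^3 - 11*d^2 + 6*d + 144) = (d^2 - 2*d - 35)/(d^2 - 14*d + 48)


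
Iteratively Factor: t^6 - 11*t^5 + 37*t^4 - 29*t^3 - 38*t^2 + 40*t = (t - 5)*(t^5 - 6*t^4 + 7*t^3 + 6*t^2 - 8*t) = (t - 5)*(t - 4)*(t^4 - 2*t^3 - t^2 + 2*t) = (t - 5)*(t - 4)*(t - 1)*(t^3 - t^2 - 2*t) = (t - 5)*(t - 4)*(t - 1)*(t + 1)*(t^2 - 2*t) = t*(t - 5)*(t - 4)*(t - 1)*(t + 1)*(t - 2)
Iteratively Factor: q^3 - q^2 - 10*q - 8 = (q - 4)*(q^2 + 3*q + 2) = (q - 4)*(q + 2)*(q + 1)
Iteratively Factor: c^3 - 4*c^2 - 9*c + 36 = (c - 4)*(c^2 - 9) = (c - 4)*(c + 3)*(c - 3)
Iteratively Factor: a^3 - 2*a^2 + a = (a)*(a^2 - 2*a + 1) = a*(a - 1)*(a - 1)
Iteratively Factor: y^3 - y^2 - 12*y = (y - 4)*(y^2 + 3*y) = (y - 4)*(y + 3)*(y)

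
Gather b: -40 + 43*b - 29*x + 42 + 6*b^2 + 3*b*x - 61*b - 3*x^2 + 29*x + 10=6*b^2 + b*(3*x - 18) - 3*x^2 + 12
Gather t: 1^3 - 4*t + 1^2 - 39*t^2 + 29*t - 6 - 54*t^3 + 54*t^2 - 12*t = -54*t^3 + 15*t^2 + 13*t - 4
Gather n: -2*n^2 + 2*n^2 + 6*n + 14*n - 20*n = 0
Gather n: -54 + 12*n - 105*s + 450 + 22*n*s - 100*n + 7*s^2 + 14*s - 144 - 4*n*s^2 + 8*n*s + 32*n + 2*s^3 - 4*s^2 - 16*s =n*(-4*s^2 + 30*s - 56) + 2*s^3 + 3*s^2 - 107*s + 252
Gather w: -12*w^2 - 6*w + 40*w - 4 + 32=-12*w^2 + 34*w + 28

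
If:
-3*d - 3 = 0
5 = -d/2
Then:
No Solution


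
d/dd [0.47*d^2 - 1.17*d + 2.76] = 0.94*d - 1.17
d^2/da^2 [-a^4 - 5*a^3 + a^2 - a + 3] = -12*a^2 - 30*a + 2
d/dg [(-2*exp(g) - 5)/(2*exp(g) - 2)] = 7/(8*sinh(g/2)^2)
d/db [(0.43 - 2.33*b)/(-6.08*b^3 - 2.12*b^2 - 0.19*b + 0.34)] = (-28.3328*b^3 + 2.9036*b^2 + 1.8232*b - 0.7105)/(36.9664*b^6 + 25.7792*b^5 + 6.8048*b^4 - 3.3288*b^3 - 1.4055*b^2 - 0.1292*b + 0.1156)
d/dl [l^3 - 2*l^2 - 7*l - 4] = 3*l^2 - 4*l - 7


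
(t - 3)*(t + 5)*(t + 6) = t^3 + 8*t^2 - 3*t - 90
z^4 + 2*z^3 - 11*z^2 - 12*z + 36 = (z - 2)^2*(z + 3)^2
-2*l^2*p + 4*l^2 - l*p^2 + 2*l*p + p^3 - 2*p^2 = (-2*l + p)*(l + p)*(p - 2)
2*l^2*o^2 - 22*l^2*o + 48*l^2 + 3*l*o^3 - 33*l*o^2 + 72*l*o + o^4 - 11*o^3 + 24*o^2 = (l + o)*(2*l + o)*(o - 8)*(o - 3)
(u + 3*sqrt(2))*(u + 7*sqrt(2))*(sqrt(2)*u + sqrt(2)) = sqrt(2)*u^3 + sqrt(2)*u^2 + 20*u^2 + 20*u + 42*sqrt(2)*u + 42*sqrt(2)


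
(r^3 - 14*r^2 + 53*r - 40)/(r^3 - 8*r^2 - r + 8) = (r - 5)/(r + 1)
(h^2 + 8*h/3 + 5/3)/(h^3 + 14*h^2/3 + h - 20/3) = (h + 1)/(h^2 + 3*h - 4)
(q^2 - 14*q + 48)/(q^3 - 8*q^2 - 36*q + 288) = 1/(q + 6)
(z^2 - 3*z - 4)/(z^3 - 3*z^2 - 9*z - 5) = (z - 4)/(z^2 - 4*z - 5)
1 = 1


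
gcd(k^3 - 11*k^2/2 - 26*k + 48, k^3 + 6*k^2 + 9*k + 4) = k + 4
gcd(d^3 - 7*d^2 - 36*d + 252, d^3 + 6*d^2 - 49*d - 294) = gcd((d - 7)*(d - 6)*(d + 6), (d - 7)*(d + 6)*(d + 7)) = d^2 - d - 42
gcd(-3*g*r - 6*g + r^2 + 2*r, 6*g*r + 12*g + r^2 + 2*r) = r + 2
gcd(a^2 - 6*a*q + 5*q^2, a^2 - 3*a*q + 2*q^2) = -a + q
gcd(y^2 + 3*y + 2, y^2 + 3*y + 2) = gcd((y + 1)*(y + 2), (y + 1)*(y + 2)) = y^2 + 3*y + 2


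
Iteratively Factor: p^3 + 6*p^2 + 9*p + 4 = (p + 4)*(p^2 + 2*p + 1) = (p + 1)*(p + 4)*(p + 1)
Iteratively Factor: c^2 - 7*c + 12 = (c - 3)*(c - 4)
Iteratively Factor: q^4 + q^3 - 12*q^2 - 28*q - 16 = (q + 2)*(q^3 - q^2 - 10*q - 8) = (q - 4)*(q + 2)*(q^2 + 3*q + 2) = (q - 4)*(q + 1)*(q + 2)*(q + 2)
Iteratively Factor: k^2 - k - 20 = (k - 5)*(k + 4)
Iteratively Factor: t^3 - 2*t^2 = (t)*(t^2 - 2*t) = t*(t - 2)*(t)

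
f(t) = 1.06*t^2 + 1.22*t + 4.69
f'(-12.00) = -24.22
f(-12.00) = 142.69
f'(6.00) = 13.94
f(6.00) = 50.17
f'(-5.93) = -11.35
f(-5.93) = 34.73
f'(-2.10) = -3.23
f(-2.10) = 6.80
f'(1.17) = 3.70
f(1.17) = 7.57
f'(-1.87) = -2.74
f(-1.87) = 6.12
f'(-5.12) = -9.63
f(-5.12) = 26.23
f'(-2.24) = -3.53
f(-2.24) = 7.28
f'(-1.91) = -2.83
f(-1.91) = 6.23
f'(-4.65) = -8.64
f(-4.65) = 21.94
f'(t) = 2.12*t + 1.22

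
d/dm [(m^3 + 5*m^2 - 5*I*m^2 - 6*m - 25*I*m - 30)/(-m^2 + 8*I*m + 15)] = (-m^2 + 10*I*m + 10 + 15*I)/(m^2 - 10*I*m - 25)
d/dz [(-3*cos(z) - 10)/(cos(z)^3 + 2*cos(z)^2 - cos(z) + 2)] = 2*(-3*cos(z)^3 - 18*cos(z)^2 - 20*cos(z) + 8)*sin(z)/(sin(z)^2*cos(z) + 2*sin(z)^2 - 4)^2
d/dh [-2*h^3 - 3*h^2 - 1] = 6*h*(-h - 1)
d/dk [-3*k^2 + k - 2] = 1 - 6*k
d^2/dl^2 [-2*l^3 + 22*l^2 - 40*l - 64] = 44 - 12*l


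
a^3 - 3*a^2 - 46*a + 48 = (a - 8)*(a - 1)*(a + 6)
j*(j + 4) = j^2 + 4*j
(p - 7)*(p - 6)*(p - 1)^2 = p^4 - 15*p^3 + 69*p^2 - 97*p + 42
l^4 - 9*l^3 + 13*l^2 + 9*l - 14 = (l - 7)*(l - 2)*(l - 1)*(l + 1)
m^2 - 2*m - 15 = (m - 5)*(m + 3)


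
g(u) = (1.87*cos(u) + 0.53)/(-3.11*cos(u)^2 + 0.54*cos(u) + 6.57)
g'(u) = (-6.22*sin(u)*cos(u) + 0.54*sin(u))*(1.87*cos(u) + 0.53)/(-3.11*cos(u)^2 + 0.54*cos(u) + 6.57)^2 - 1.87*sin(u)/(-3.11*cos(u)^2 + 0.54*cos(u) + 6.57)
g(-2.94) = -0.43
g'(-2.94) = 0.31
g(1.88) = -0.01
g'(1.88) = -0.29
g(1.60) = 0.07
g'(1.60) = -0.28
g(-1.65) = 0.06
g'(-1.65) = 0.28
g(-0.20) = 0.57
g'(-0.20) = 0.24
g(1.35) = 0.14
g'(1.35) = -0.30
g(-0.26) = 0.56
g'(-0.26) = 0.30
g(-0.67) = 0.39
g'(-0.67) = 0.44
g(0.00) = 0.60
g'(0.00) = 0.00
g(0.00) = 0.60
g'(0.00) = 0.00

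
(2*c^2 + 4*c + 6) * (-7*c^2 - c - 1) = -14*c^4 - 30*c^3 - 48*c^2 - 10*c - 6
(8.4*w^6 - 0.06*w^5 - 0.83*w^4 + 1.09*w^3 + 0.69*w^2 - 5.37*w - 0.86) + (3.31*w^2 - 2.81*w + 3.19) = 8.4*w^6 - 0.06*w^5 - 0.83*w^4 + 1.09*w^3 + 4.0*w^2 - 8.18*w + 2.33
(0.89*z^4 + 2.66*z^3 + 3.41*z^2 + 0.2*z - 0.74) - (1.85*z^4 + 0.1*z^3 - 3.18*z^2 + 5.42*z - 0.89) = -0.96*z^4 + 2.56*z^3 + 6.59*z^2 - 5.22*z + 0.15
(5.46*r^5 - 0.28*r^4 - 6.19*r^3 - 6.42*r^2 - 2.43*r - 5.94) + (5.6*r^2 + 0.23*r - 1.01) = 5.46*r^5 - 0.28*r^4 - 6.19*r^3 - 0.82*r^2 - 2.2*r - 6.95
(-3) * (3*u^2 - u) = -9*u^2 + 3*u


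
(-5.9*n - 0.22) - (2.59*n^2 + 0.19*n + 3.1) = -2.59*n^2 - 6.09*n - 3.32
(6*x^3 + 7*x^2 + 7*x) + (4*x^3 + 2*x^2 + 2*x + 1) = 10*x^3 + 9*x^2 + 9*x + 1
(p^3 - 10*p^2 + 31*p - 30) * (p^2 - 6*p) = p^5 - 16*p^4 + 91*p^3 - 216*p^2 + 180*p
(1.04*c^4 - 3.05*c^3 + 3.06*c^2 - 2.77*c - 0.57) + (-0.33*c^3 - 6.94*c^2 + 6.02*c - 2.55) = 1.04*c^4 - 3.38*c^3 - 3.88*c^2 + 3.25*c - 3.12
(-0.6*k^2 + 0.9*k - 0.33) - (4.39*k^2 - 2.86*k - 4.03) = -4.99*k^2 + 3.76*k + 3.7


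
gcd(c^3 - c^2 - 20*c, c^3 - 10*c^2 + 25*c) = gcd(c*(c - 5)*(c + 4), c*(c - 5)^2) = c^2 - 5*c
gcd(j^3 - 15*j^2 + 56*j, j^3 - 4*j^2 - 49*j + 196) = j - 7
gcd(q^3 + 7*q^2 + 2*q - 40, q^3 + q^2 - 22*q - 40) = q + 4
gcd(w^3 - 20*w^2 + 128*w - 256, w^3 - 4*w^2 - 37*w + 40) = w - 8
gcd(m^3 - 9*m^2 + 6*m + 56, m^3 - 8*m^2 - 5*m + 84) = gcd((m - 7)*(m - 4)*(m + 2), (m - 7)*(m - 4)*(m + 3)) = m^2 - 11*m + 28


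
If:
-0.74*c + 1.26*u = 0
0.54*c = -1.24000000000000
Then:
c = -2.30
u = -1.35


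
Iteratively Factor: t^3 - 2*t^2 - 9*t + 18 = (t + 3)*(t^2 - 5*t + 6) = (t - 2)*(t + 3)*(t - 3)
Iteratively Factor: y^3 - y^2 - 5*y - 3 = (y - 3)*(y^2 + 2*y + 1) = (y - 3)*(y + 1)*(y + 1)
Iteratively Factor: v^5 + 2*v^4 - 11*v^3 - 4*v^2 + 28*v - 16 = (v + 2)*(v^4 - 11*v^2 + 18*v - 8) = (v - 1)*(v + 2)*(v^3 + v^2 - 10*v + 8) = (v - 1)^2*(v + 2)*(v^2 + 2*v - 8) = (v - 1)^2*(v + 2)*(v + 4)*(v - 2)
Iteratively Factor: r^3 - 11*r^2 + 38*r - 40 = (r - 2)*(r^2 - 9*r + 20) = (r - 5)*(r - 2)*(r - 4)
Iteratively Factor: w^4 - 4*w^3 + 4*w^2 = (w)*(w^3 - 4*w^2 + 4*w) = w*(w - 2)*(w^2 - 2*w) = w*(w - 2)^2*(w)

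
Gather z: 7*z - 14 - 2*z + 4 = 5*z - 10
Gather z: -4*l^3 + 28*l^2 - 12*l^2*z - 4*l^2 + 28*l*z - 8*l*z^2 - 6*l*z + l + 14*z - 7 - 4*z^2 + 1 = -4*l^3 + 24*l^2 + l + z^2*(-8*l - 4) + z*(-12*l^2 + 22*l + 14) - 6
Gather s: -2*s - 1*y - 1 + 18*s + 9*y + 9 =16*s + 8*y + 8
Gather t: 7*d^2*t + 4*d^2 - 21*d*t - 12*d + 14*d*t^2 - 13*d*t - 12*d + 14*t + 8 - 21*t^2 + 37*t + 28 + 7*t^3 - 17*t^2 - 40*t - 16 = 4*d^2 - 24*d + 7*t^3 + t^2*(14*d - 38) + t*(7*d^2 - 34*d + 11) + 20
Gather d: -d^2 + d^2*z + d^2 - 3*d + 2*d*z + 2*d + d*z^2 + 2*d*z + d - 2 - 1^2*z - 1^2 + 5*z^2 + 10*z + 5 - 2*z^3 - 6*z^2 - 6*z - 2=d^2*z + d*(z^2 + 4*z) - 2*z^3 - z^2 + 3*z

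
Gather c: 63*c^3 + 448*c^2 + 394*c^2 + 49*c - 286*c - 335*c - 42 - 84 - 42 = 63*c^3 + 842*c^2 - 572*c - 168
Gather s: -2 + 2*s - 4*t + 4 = 2*s - 4*t + 2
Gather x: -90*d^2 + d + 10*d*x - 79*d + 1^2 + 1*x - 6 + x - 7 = -90*d^2 - 78*d + x*(10*d + 2) - 12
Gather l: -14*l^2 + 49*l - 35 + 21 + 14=-14*l^2 + 49*l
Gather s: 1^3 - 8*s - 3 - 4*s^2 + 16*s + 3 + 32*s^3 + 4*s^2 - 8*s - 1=32*s^3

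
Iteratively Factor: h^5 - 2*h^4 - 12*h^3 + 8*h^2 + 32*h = (h)*(h^4 - 2*h^3 - 12*h^2 + 8*h + 32) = h*(h + 2)*(h^3 - 4*h^2 - 4*h + 16) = h*(h + 2)^2*(h^2 - 6*h + 8) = h*(h - 2)*(h + 2)^2*(h - 4)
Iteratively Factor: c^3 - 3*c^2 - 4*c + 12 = (c - 3)*(c^2 - 4) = (c - 3)*(c - 2)*(c + 2)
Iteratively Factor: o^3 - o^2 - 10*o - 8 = (o + 2)*(o^2 - 3*o - 4) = (o + 1)*(o + 2)*(o - 4)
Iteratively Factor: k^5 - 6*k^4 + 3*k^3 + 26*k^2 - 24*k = (k - 1)*(k^4 - 5*k^3 - 2*k^2 + 24*k) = (k - 3)*(k - 1)*(k^3 - 2*k^2 - 8*k) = (k - 4)*(k - 3)*(k - 1)*(k^2 + 2*k) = (k - 4)*(k - 3)*(k - 1)*(k + 2)*(k)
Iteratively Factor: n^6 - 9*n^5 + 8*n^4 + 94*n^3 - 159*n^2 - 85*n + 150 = (n - 1)*(n^5 - 8*n^4 + 94*n^2 - 65*n - 150) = (n - 5)*(n - 1)*(n^4 - 3*n^3 - 15*n^2 + 19*n + 30) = (n - 5)*(n - 1)*(n + 3)*(n^3 - 6*n^2 + 3*n + 10) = (n - 5)*(n - 2)*(n - 1)*(n + 3)*(n^2 - 4*n - 5) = (n - 5)^2*(n - 2)*(n - 1)*(n + 3)*(n + 1)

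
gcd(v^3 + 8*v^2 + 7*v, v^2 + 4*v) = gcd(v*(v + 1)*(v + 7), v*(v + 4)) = v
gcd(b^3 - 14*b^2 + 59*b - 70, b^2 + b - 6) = b - 2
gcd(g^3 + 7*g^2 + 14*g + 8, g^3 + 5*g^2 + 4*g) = g^2 + 5*g + 4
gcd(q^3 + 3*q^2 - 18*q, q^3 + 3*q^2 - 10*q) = q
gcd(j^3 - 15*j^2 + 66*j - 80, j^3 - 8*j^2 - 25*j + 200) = j^2 - 13*j + 40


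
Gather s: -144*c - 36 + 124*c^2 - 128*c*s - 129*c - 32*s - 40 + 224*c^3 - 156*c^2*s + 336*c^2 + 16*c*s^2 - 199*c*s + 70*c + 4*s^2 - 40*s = 224*c^3 + 460*c^2 - 203*c + s^2*(16*c + 4) + s*(-156*c^2 - 327*c - 72) - 76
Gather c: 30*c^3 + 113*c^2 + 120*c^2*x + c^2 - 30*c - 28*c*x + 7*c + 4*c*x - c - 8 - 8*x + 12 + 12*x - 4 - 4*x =30*c^3 + c^2*(120*x + 114) + c*(-24*x - 24)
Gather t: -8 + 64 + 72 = 128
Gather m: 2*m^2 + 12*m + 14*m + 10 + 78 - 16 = 2*m^2 + 26*m + 72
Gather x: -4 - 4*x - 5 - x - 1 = -5*x - 10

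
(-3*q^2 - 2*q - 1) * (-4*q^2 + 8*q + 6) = 12*q^4 - 16*q^3 - 30*q^2 - 20*q - 6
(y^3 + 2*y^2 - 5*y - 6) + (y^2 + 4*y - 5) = y^3 + 3*y^2 - y - 11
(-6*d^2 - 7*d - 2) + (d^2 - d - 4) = -5*d^2 - 8*d - 6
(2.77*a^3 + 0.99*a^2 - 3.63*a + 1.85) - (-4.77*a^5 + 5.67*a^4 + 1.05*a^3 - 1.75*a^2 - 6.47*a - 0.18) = 4.77*a^5 - 5.67*a^4 + 1.72*a^3 + 2.74*a^2 + 2.84*a + 2.03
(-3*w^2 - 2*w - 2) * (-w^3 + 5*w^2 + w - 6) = 3*w^5 - 13*w^4 - 11*w^3 + 6*w^2 + 10*w + 12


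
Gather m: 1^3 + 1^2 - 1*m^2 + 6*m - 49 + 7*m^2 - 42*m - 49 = 6*m^2 - 36*m - 96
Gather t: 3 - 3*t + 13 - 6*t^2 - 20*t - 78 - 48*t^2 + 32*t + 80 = -54*t^2 + 9*t + 18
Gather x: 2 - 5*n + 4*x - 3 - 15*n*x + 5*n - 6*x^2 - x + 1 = -6*x^2 + x*(3 - 15*n)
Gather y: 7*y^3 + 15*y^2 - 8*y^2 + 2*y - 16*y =7*y^3 + 7*y^2 - 14*y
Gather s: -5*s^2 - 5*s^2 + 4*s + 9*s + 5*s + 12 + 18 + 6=-10*s^2 + 18*s + 36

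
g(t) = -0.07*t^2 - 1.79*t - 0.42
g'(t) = -0.14*t - 1.79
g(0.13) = -0.65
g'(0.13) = -1.81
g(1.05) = -2.38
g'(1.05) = -1.94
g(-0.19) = -0.08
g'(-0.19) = -1.76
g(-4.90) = 6.67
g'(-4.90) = -1.10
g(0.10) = -0.60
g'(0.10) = -1.80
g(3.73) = -8.07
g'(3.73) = -2.31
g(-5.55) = 7.36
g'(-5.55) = -1.01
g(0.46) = -1.26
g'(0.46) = -1.85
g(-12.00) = 10.98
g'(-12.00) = -0.11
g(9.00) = -22.20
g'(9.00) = -3.05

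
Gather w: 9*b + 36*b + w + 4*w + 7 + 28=45*b + 5*w + 35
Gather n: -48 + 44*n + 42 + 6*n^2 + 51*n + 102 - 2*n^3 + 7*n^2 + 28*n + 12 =-2*n^3 + 13*n^2 + 123*n + 108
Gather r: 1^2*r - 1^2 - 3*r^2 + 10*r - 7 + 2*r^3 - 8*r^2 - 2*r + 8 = 2*r^3 - 11*r^2 + 9*r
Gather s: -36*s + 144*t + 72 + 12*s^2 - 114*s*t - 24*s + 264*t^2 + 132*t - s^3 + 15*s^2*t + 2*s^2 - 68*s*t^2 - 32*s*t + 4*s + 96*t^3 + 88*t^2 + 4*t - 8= -s^3 + s^2*(15*t + 14) + s*(-68*t^2 - 146*t - 56) + 96*t^3 + 352*t^2 + 280*t + 64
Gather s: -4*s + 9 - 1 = 8 - 4*s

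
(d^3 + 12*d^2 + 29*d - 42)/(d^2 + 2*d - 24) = (d^2 + 6*d - 7)/(d - 4)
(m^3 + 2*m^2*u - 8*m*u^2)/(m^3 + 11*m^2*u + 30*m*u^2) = (m^2 + 2*m*u - 8*u^2)/(m^2 + 11*m*u + 30*u^2)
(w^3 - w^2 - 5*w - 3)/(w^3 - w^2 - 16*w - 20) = (-w^3 + w^2 + 5*w + 3)/(-w^3 + w^2 + 16*w + 20)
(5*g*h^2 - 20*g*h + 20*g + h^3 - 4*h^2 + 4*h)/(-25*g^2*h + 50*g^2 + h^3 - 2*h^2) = (2 - h)/(5*g - h)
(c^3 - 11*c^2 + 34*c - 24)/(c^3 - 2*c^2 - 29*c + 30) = (c - 4)/(c + 5)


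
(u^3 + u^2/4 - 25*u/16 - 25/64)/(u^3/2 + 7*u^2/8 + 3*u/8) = (64*u^3 + 16*u^2 - 100*u - 25)/(8*u*(4*u^2 + 7*u + 3))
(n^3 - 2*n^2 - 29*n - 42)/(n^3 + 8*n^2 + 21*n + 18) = (n - 7)/(n + 3)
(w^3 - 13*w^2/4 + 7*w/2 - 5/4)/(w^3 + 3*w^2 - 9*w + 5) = (w - 5/4)/(w + 5)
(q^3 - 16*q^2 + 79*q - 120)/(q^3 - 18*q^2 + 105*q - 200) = (q - 3)/(q - 5)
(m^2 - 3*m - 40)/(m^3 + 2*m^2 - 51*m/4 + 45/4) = 4*(m - 8)/(4*m^2 - 12*m + 9)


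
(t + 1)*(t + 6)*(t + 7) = t^3 + 14*t^2 + 55*t + 42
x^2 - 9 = (x - 3)*(x + 3)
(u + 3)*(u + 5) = u^2 + 8*u + 15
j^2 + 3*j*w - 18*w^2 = (j - 3*w)*(j + 6*w)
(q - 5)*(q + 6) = q^2 + q - 30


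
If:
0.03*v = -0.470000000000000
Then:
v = -15.67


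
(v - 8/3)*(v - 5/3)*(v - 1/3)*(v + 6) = v^4 + 4*v^3/3 - 199*v^2/9 + 914*v/27 - 80/9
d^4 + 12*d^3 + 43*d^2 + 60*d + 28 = (d + 1)*(d + 2)^2*(d + 7)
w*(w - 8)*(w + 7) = w^3 - w^2 - 56*w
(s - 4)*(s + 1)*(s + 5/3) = s^3 - 4*s^2/3 - 9*s - 20/3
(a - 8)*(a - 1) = a^2 - 9*a + 8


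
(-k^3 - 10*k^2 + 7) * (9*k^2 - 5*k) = -9*k^5 - 85*k^4 + 50*k^3 + 63*k^2 - 35*k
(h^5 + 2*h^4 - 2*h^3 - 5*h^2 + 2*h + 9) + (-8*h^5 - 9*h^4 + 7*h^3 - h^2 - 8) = -7*h^5 - 7*h^4 + 5*h^3 - 6*h^2 + 2*h + 1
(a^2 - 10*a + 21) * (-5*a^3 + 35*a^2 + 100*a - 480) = -5*a^5 + 85*a^4 - 355*a^3 - 745*a^2 + 6900*a - 10080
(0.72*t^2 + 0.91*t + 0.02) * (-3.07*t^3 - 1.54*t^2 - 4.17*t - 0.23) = -2.2104*t^5 - 3.9025*t^4 - 4.4652*t^3 - 3.9911*t^2 - 0.2927*t - 0.0046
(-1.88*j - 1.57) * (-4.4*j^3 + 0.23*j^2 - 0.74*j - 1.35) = 8.272*j^4 + 6.4756*j^3 + 1.0301*j^2 + 3.6998*j + 2.1195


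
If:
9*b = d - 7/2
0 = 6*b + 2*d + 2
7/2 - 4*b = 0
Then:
No Solution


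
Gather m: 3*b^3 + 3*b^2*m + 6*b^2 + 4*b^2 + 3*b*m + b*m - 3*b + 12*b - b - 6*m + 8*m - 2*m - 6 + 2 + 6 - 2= 3*b^3 + 10*b^2 + 8*b + m*(3*b^2 + 4*b)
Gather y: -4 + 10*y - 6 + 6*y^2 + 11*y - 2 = 6*y^2 + 21*y - 12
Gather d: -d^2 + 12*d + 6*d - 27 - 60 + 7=-d^2 + 18*d - 80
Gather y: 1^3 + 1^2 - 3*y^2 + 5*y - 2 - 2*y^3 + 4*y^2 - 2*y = -2*y^3 + y^2 + 3*y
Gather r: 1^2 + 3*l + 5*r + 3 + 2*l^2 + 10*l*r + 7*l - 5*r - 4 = 2*l^2 + 10*l*r + 10*l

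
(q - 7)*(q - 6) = q^2 - 13*q + 42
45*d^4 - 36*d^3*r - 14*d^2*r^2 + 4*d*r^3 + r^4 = (-3*d + r)*(-d + r)*(3*d + r)*(5*d + r)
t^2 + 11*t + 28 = (t + 4)*(t + 7)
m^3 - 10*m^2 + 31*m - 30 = (m - 5)*(m - 3)*(m - 2)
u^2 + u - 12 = (u - 3)*(u + 4)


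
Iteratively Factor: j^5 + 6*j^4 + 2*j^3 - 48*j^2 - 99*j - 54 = (j + 3)*(j^4 + 3*j^3 - 7*j^2 - 27*j - 18) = (j - 3)*(j + 3)*(j^3 + 6*j^2 + 11*j + 6) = (j - 3)*(j + 2)*(j + 3)*(j^2 + 4*j + 3) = (j - 3)*(j + 2)*(j + 3)^2*(j + 1)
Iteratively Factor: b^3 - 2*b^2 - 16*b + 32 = (b - 4)*(b^2 + 2*b - 8) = (b - 4)*(b - 2)*(b + 4)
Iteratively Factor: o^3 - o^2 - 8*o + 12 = (o - 2)*(o^2 + o - 6) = (o - 2)*(o + 3)*(o - 2)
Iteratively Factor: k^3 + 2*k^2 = (k)*(k^2 + 2*k) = k*(k + 2)*(k)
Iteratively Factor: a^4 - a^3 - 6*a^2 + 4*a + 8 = (a + 1)*(a^3 - 2*a^2 - 4*a + 8) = (a + 1)*(a + 2)*(a^2 - 4*a + 4) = (a - 2)*(a + 1)*(a + 2)*(a - 2)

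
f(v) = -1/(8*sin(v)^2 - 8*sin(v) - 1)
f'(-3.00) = 122.20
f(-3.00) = -3.47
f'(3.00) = 1.47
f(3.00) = 0.51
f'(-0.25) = -5.37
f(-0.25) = -0.68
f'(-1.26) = -0.04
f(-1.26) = -0.07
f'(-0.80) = -0.17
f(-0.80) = -0.11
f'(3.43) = 3.26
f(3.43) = -0.52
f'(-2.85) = 3.14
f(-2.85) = -0.51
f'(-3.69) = -0.03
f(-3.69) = 0.33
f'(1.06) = 0.81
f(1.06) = 0.53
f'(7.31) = 0.75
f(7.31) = 0.50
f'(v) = -(-16*sin(v)*cos(v) + 8*cos(v))/(8*sin(v)^2 - 8*sin(v) - 1)^2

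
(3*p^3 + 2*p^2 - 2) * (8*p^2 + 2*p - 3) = 24*p^5 + 22*p^4 - 5*p^3 - 22*p^2 - 4*p + 6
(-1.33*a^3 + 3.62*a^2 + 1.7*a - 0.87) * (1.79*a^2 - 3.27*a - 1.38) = -2.3807*a^5 + 10.8289*a^4 - 6.959*a^3 - 12.1119*a^2 + 0.4989*a + 1.2006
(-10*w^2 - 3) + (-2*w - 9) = -10*w^2 - 2*w - 12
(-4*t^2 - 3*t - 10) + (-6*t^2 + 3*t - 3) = -10*t^2 - 13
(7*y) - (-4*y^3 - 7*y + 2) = 4*y^3 + 14*y - 2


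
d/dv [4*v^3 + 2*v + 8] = 12*v^2 + 2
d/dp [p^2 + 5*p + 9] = 2*p + 5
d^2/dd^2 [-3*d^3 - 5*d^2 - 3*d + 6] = -18*d - 10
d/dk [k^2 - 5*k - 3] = 2*k - 5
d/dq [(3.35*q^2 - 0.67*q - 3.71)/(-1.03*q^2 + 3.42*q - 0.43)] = (10.7669*q^2 - 10.5236*q + 12.9763)/(1.0609*q^4 - 7.0452*q^3 + 12.5822*q^2 - 2.9412*q + 0.1849)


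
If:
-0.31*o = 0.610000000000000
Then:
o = -1.97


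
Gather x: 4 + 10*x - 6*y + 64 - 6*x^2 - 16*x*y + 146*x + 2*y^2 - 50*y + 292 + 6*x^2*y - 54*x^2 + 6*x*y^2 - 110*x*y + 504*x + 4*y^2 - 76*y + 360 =x^2*(6*y - 60) + x*(6*y^2 - 126*y + 660) + 6*y^2 - 132*y + 720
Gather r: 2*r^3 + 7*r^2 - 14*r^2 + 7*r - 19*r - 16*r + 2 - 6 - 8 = 2*r^3 - 7*r^2 - 28*r - 12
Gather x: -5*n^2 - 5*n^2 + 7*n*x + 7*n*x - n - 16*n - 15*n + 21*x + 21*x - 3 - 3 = -10*n^2 - 32*n + x*(14*n + 42) - 6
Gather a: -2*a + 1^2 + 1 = 2 - 2*a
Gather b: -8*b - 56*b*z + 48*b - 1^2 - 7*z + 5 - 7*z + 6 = b*(40 - 56*z) - 14*z + 10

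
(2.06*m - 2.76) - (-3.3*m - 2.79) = 5.36*m + 0.0300000000000002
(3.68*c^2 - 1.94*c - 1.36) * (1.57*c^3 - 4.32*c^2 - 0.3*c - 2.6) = 5.7776*c^5 - 18.9434*c^4 + 5.1416*c^3 - 3.1108*c^2 + 5.452*c + 3.536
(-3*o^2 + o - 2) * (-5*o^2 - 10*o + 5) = 15*o^4 + 25*o^3 - 15*o^2 + 25*o - 10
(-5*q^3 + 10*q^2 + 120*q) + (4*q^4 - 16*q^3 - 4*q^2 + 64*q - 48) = 4*q^4 - 21*q^3 + 6*q^2 + 184*q - 48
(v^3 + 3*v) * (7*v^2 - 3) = 7*v^5 + 18*v^3 - 9*v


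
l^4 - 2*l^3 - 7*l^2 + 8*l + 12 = (l - 3)*(l - 2)*(l + 1)*(l + 2)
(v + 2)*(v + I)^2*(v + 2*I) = v^4 + 2*v^3 + 4*I*v^3 - 5*v^2 + 8*I*v^2 - 10*v - 2*I*v - 4*I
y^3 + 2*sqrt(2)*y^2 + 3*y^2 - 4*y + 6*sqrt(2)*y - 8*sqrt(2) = (y - 1)*(y + 4)*(y + 2*sqrt(2))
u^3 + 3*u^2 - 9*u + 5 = (u - 1)^2*(u + 5)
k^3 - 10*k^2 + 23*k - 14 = (k - 7)*(k - 2)*(k - 1)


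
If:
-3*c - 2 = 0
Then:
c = -2/3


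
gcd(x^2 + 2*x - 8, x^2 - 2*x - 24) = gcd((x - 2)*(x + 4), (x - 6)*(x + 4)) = x + 4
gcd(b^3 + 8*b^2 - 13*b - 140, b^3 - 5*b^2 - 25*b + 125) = b + 5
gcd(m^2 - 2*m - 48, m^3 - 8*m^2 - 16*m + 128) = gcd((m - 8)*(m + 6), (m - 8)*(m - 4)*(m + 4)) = m - 8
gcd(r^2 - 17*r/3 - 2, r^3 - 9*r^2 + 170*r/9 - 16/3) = r - 6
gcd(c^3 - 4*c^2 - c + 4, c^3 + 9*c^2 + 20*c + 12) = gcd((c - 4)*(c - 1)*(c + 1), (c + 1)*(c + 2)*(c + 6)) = c + 1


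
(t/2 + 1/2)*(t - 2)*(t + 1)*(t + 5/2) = t^4/2 + 5*t^3/4 - 3*t^2/2 - 19*t/4 - 5/2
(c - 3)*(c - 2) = c^2 - 5*c + 6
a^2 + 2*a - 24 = (a - 4)*(a + 6)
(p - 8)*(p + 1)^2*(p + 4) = p^4 - 2*p^3 - 39*p^2 - 68*p - 32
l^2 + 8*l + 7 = (l + 1)*(l + 7)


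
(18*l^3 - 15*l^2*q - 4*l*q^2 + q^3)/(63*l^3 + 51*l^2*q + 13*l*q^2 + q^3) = (6*l^2 - 7*l*q + q^2)/(21*l^2 + 10*l*q + q^2)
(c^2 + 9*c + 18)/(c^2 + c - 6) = (c + 6)/(c - 2)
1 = 1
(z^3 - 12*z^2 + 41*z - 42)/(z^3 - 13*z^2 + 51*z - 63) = (z - 2)/(z - 3)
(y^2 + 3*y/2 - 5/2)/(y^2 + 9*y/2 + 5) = (y - 1)/(y + 2)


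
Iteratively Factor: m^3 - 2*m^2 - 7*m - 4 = (m + 1)*(m^2 - 3*m - 4) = (m - 4)*(m + 1)*(m + 1)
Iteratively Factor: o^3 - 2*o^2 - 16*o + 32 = (o - 4)*(o^2 + 2*o - 8) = (o - 4)*(o + 4)*(o - 2)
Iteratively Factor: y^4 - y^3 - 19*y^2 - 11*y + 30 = (y + 2)*(y^3 - 3*y^2 - 13*y + 15) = (y + 2)*(y + 3)*(y^2 - 6*y + 5) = (y - 1)*(y + 2)*(y + 3)*(y - 5)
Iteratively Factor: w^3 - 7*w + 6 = (w + 3)*(w^2 - 3*w + 2) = (w - 1)*(w + 3)*(w - 2)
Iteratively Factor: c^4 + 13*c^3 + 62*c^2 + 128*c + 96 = (c + 4)*(c^3 + 9*c^2 + 26*c + 24) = (c + 4)^2*(c^2 + 5*c + 6) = (c + 3)*(c + 4)^2*(c + 2)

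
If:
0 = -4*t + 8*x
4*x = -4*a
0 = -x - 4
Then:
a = 4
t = -8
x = -4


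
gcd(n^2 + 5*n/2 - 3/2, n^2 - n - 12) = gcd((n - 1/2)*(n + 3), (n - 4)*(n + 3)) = n + 3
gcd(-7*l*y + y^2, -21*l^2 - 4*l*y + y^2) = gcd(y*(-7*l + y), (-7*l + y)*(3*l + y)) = -7*l + y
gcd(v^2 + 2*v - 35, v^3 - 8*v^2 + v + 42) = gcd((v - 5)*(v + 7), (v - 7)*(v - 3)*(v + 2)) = 1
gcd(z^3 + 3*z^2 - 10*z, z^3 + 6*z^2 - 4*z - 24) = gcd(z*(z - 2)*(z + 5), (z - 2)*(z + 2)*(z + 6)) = z - 2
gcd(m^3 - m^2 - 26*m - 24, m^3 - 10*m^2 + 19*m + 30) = m^2 - 5*m - 6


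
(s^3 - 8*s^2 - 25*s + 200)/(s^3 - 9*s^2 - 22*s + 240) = (s - 5)/(s - 6)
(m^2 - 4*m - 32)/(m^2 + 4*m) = (m - 8)/m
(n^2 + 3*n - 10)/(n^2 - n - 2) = (n + 5)/(n + 1)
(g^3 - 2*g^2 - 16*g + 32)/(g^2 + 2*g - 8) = g - 4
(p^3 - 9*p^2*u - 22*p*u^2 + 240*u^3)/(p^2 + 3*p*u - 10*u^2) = (p^2 - 14*p*u + 48*u^2)/(p - 2*u)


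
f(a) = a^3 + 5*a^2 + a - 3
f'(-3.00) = -2.00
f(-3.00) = 12.00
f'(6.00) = 169.00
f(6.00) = 399.00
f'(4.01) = 89.34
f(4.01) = 145.89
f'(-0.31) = -1.81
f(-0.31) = -2.86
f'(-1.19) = -6.65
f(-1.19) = 1.21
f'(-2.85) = -3.13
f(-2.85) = 11.61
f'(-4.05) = 9.71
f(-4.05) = 8.53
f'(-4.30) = 13.47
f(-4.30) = 5.64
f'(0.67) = 9.05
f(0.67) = 0.22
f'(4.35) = 101.27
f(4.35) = 178.28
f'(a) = 3*a^2 + 10*a + 1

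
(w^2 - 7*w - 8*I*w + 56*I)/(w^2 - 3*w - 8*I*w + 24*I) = (w - 7)/(w - 3)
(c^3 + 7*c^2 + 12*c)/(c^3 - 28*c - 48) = c*(c + 3)/(c^2 - 4*c - 12)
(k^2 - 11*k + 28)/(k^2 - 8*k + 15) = (k^2 - 11*k + 28)/(k^2 - 8*k + 15)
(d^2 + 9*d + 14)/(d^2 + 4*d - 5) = (d^2 + 9*d + 14)/(d^2 + 4*d - 5)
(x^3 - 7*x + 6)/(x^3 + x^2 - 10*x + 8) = (x + 3)/(x + 4)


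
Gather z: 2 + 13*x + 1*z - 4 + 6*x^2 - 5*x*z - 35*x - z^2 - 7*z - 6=6*x^2 - 22*x - z^2 + z*(-5*x - 6) - 8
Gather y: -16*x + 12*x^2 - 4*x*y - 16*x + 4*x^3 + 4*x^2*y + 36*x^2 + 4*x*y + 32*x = 4*x^3 + 4*x^2*y + 48*x^2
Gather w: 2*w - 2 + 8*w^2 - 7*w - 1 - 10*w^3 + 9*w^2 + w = -10*w^3 + 17*w^2 - 4*w - 3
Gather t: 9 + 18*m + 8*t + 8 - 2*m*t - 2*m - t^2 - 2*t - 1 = 16*m - t^2 + t*(6 - 2*m) + 16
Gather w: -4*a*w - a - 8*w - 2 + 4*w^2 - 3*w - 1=-a + 4*w^2 + w*(-4*a - 11) - 3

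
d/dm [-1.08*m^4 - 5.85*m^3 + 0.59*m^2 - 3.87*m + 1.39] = -4.32*m^3 - 17.55*m^2 + 1.18*m - 3.87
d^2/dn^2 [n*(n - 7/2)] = 2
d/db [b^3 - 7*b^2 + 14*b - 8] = 3*b^2 - 14*b + 14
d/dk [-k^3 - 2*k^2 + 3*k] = -3*k^2 - 4*k + 3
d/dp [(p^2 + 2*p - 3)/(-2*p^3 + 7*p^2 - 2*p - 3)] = 2*(p^2 + 6*p - 6)/(4*p^4 - 20*p^3 + 13*p^2 + 30*p + 9)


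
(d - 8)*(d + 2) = d^2 - 6*d - 16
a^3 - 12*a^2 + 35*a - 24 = (a - 8)*(a - 3)*(a - 1)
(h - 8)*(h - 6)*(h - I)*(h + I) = h^4 - 14*h^3 + 49*h^2 - 14*h + 48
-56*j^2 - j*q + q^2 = (-8*j + q)*(7*j + q)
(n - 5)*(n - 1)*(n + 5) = n^3 - n^2 - 25*n + 25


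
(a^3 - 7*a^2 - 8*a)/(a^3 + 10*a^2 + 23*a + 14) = a*(a - 8)/(a^2 + 9*a + 14)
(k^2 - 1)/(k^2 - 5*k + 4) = (k + 1)/(k - 4)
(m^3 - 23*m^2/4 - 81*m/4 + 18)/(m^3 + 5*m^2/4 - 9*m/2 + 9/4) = (m - 8)/(m - 1)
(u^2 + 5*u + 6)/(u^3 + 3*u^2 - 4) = (u + 3)/(u^2 + u - 2)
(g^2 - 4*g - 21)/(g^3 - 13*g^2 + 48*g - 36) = (g^2 - 4*g - 21)/(g^3 - 13*g^2 + 48*g - 36)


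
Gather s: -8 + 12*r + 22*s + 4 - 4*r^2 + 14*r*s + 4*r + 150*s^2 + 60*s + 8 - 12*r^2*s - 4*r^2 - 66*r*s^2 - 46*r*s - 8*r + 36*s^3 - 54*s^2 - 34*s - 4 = -8*r^2 + 8*r + 36*s^3 + s^2*(96 - 66*r) + s*(-12*r^2 - 32*r + 48)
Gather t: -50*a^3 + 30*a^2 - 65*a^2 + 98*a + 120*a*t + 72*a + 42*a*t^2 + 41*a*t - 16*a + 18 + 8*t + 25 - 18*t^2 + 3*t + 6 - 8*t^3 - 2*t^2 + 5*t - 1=-50*a^3 - 35*a^2 + 154*a - 8*t^3 + t^2*(42*a - 20) + t*(161*a + 16) + 48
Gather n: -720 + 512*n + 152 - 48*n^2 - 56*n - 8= -48*n^2 + 456*n - 576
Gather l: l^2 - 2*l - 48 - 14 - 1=l^2 - 2*l - 63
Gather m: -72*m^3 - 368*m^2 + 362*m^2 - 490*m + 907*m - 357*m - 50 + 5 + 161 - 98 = -72*m^3 - 6*m^2 + 60*m + 18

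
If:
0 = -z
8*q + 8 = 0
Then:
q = -1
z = 0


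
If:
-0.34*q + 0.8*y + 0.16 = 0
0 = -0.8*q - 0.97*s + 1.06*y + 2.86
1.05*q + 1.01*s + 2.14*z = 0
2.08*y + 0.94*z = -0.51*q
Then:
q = 1.49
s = 2.19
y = 0.43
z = -1.77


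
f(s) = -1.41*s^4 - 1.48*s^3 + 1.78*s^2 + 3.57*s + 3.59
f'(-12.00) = 9067.41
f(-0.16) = 3.07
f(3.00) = -123.85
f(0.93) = 6.20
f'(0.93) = -1.50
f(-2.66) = -36.05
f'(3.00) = -177.99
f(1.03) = 5.95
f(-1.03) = 1.83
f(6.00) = -2057.95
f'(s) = -5.64*s^3 - 4.44*s^2 + 3.56*s + 3.57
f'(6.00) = -1353.15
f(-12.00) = -26463.25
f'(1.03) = -3.64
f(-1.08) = 1.76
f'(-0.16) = 2.91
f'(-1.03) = 1.36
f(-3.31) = -104.30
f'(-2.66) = 68.84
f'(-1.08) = 1.65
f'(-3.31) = 147.67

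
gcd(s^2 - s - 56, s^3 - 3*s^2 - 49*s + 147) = s + 7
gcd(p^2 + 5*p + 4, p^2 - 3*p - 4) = p + 1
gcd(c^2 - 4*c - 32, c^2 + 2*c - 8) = c + 4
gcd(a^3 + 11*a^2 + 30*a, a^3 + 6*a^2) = a^2 + 6*a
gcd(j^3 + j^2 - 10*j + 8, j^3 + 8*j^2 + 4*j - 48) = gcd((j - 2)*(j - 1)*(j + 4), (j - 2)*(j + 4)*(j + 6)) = j^2 + 2*j - 8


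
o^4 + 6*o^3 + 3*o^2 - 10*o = o*(o - 1)*(o + 2)*(o + 5)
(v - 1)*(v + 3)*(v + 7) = v^3 + 9*v^2 + 11*v - 21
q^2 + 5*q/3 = q*(q + 5/3)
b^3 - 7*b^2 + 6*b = b*(b - 6)*(b - 1)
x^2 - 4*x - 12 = (x - 6)*(x + 2)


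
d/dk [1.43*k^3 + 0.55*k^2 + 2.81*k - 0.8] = 4.29*k^2 + 1.1*k + 2.81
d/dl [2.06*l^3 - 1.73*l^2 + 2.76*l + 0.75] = 6.18*l^2 - 3.46*l + 2.76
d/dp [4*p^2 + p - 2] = 8*p + 1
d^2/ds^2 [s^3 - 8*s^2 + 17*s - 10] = 6*s - 16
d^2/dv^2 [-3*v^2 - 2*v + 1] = -6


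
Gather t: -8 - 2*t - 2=-2*t - 10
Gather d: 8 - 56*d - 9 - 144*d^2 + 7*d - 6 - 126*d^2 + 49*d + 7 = -270*d^2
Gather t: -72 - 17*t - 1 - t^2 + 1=-t^2 - 17*t - 72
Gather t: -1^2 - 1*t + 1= -t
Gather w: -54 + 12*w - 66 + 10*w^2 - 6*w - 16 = 10*w^2 + 6*w - 136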